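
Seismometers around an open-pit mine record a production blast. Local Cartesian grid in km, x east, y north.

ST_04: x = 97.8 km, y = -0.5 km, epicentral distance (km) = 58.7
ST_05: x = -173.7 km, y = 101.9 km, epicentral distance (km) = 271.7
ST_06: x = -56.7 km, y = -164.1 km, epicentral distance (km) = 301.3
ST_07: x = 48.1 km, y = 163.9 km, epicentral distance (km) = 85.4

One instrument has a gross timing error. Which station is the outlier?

Solve using three stations at a time. Using ST_05, ST_06, ST_07 (subtract circle equations pairwise → linear system) gives (x, y) ≈ (97.9, 94.5).
Distances from that point to each station vs reported:
  ST_04: calculated 95.0 vs reported 58.7 → residual 36.3 km
  ST_05: calculated 271.7 vs reported 271.7 → residual 0.0 km
  ST_06: calculated 301.3 vs reported 301.3 → residual 0.0 km
  ST_07: calculated 85.4 vs reported 85.4 → residual 0.0 km
ST_05, ST_06, ST_07 are mutually consistent (residuals ≈ 0); ST_04 is off by 36.3 km.

ST_04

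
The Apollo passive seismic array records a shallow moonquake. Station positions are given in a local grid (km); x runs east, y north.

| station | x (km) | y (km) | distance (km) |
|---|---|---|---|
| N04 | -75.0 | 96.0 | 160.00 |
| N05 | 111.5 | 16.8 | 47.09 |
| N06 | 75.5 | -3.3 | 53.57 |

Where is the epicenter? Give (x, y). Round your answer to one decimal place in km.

Circle about each station: (x + 75.0)² + (y − 96.0)² = 160.00²; (x − 111.5)² + (y − 16.8)² = 47.09²; (x − 75.5)² + (y + 3.3)² = 53.57².
Subtracting the N04 equation from the N05 and N06 equations removes the quadratic terms:
373.0 x − 158.4 y = 21256.02
301.0 x − 198.6 y = 13600.40
Solving the 2×2 system: x ≈ 78.3, y ≈ 50.2 km.
Check against N04 (with the unrounded x, y): √((x + 75.0)²+(y − 96.0)²) = 160.00 ≈ 160.00 km. ✓

x ≈ 78.3 km, y ≈ 50.2 km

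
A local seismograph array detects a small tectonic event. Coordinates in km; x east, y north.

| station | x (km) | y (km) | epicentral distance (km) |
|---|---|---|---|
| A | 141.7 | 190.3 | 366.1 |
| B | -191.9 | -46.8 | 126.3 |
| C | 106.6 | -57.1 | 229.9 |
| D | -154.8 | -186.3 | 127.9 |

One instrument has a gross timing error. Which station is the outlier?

B

Solve using three stations at a time. Using A, C, D (subtract circle equations pairwise → linear system) gives (x, y) ≈ (-123.2, -62.4).
Distances from that point to each station vs reported:
  A: calculated 366.1 vs reported 366.1 → residual 0.0 km
  B: calculated 70.4 vs reported 126.3 → residual 55.9 km
  C: calculated 229.9 vs reported 229.9 → residual 0.0 km
  D: calculated 127.9 vs reported 127.9 → residual 0.0 km
A, C, D are mutually consistent (residuals ≈ 0); B is off by 55.9 km.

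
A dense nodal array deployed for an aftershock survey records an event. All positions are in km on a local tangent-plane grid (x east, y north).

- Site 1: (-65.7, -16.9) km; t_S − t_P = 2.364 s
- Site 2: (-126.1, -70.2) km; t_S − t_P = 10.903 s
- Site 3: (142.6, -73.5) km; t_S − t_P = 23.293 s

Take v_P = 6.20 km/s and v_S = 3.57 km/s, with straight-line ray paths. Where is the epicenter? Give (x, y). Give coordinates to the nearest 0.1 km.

-47.0 km east, -23.7 km north

Distance from S−P lag: d = Δt · v_P v_S / (v_P − v_S) = Δt · (6.20·3.57)/(6.20−3.57) ≈ 8.4160·Δt.
So d_Site 1 = 19.90, d_Site 2 = 91.76, d_Site 3 = 196.03 km.
Circle about each station: (x + 65.7)² + (y + 16.9)² = 19.90²; (x + 126.1)² + (y + 70.2)² = 91.76²; (x − 142.6)² + (y + 73.5)² = 196.03².
Subtracting pairs of circle equations eliminates x²+y² and gives linear equations (the radical axes):
-120.8 x − 106.6 y = 8203.26
416.6 x − 113.2 y = -16896.84
Solving the 2×2 system: x ≈ -47.0, y ≈ -23.7 km.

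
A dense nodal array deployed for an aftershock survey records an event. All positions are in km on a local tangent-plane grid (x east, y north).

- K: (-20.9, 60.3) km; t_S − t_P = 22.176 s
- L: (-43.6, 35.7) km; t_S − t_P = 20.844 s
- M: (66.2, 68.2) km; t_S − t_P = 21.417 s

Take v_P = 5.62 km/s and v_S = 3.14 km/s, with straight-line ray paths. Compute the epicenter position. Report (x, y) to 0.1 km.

x ≈ 45.6 km, y ≈ -82.8 km

Distance from S−P lag: d = Δt · v_P v_S / (v_P − v_S) = Δt · (5.62·3.14)/(5.62−3.14) ≈ 7.1156·Δt.
So d_K = 157.80, d_L = 148.32, d_M = 152.40 km.
Circle about each station: (x + 20.9)² + (y − 60.3)² = 157.80²; (x + 43.6)² + (y − 35.7)² = 148.32²; (x − 66.2)² + (y − 68.2)² = 152.40².
Subtracting pairs of circle equations eliminates x²+y² and gives linear equations (the radical axes):
-45.4 x − 49.2 y = 2004.57
174.2 x + 15.8 y = 6635.86
Solving the 2×2 system: x ≈ 45.6, y ≈ -82.8 km.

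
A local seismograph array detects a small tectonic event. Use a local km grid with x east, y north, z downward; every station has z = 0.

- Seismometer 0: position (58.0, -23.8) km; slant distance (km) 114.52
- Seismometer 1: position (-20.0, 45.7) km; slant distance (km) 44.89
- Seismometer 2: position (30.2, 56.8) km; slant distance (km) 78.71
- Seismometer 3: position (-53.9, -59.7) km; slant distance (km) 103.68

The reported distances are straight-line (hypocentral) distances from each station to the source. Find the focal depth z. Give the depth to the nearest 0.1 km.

z ≈ 41.2 km

Each station gives a sphere (x−x_i)² + (y−y_i)² + z² = d_i² (stations at z=0).
Subtracting the Seismometer 0 sphere from Seismometer 1 and Seismometer 2: z² cancels, leaving linear equations in x and y:
-156.0 x + 139.0 y = 9657.77
-55.6 x + 161.2 y = 7127.41
Solving: x ≈ -32.501, y ≈ 33.005 km (keep extra digits for the depth step; rounded: -32.5, 33.0).
Then from the Seismometer 0 sphere: z² = 114.52² − (x − 58.0)² − (y + 23.8)² with x = -32.501, y = 33.005, so z ≈ 41.202 ≈ 41.2 km.
Check against Seismometer 3 (with the unrounded solution): distance 103.68 ≈ 103.68 km. ✓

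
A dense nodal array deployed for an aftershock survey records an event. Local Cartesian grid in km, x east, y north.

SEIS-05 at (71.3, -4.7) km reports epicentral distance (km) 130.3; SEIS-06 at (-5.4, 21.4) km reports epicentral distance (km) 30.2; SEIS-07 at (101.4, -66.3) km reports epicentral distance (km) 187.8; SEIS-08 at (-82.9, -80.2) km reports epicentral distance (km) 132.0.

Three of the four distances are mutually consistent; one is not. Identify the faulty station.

SEIS-06

Solve using three stations at a time. Using SEIS-05, SEIS-07, SEIS-08 (subtract circle equations pairwise → linear system) gives (x, y) ≈ (-48.2, 47.2).
Distances from that point to each station vs reported:
  SEIS-05: calculated 130.3 vs reported 130.3 → residual 0.0 km
  SEIS-06: calculated 50.0 vs reported 30.2 → residual 19.8 km
  SEIS-07: calculated 187.8 vs reported 187.8 → residual 0.0 km
  SEIS-08: calculated 132.0 vs reported 132.0 → residual 0.0 km
SEIS-05, SEIS-07, SEIS-08 are mutually consistent (residuals ≈ 0); SEIS-06 is off by 19.8 km.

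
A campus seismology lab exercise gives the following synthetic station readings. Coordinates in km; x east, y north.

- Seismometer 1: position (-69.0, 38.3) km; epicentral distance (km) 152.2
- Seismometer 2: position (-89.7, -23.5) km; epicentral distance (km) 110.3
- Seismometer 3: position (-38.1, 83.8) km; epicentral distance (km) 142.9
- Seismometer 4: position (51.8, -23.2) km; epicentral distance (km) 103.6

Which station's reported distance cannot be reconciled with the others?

Seismometer 3

Solve using three stations at a time. Using Seismometer 1, Seismometer 2, Seismometer 4 (subtract circle equations pairwise → linear system) gives (x, y) ≈ (-13.7, -103.6).
Distances from that point to each station vs reported:
  Seismometer 1: calculated 152.3 vs reported 152.2 → residual 0.1 km
  Seismometer 2: calculated 110.4 vs reported 110.3 → residual 0.1 km
  Seismometer 3: calculated 189.0 vs reported 142.9 → residual 46.1 km
  Seismometer 4: calculated 103.7 vs reported 103.6 → residual 0.1 km
Seismometer 1, Seismometer 2, Seismometer 4 are mutually consistent (residuals ≈ 0); Seismometer 3 is off by 46.1 km.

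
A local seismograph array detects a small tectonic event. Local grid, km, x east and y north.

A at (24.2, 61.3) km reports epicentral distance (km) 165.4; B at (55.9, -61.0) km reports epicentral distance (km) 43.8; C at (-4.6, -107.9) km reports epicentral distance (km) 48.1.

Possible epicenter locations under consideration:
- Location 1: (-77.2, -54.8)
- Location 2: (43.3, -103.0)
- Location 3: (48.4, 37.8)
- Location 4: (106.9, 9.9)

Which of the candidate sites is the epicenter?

For each candidate, compare |candidate − station| to the reported distance:
Location 1: residuals A 11.3, B 89.4, C 41.8 → max 89.4 km
Location 2: residuals A 0.0, B 0.0, C 0.0 → max 0.0 km
Location 3: residuals A 131.7, B 55.3, C 106.9 → max 131.7 km
Location 4: residuals A 68.0, B 43.5, C 114.1 → max 114.1 km
Only Location 2 has all residuals ≈ 0.

Location 2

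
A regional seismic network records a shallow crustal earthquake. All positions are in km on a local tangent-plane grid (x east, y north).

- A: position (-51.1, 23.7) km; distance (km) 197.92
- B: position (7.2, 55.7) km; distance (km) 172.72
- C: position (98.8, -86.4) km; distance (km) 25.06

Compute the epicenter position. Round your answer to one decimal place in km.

x ≈ 120.8 km, y ≈ -74.4 km

Circle about each station: (x + 51.1)² + (y − 23.7)² = 197.92²; (x − 7.2)² + (y − 55.7)² = 172.72²; (x − 98.8)² + (y + 86.4)² = 25.06².
Subtracting the A equation from the B and C equations removes the quadratic terms:
116.6 x + 64.0 y = 9321.56
299.8 x − 220.2 y = 52597.82
Solving the 2×2 system: x ≈ 120.8, y ≈ -74.4 km.
Check against A (with the unrounded x, y): √((x + 51.1)²+(y − 23.7)²) = 197.92 ≈ 197.92 km. ✓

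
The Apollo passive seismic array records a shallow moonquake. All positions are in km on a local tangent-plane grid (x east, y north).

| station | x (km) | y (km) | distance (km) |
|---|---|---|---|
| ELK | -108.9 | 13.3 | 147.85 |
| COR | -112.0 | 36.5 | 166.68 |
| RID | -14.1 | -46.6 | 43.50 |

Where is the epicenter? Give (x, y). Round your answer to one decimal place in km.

Circle about each station: (x + 108.9)² + (y − 13.3)² = 147.85²; (x + 112.0)² + (y − 36.5)² = 166.68²; (x + 14.1)² + (y + 46.6)² = 43.50².
Subtracting the ELK equation from the COR and RID equations removes the quadratic terms:
-6.2 x + 46.4 y = -4082.45
189.6 x − 119.8 y = 10301.64
Solving the 2×2 system: x ≈ -1.4, y ≈ -88.2 km.

x ≈ -1.4 km, y ≈ -88.2 km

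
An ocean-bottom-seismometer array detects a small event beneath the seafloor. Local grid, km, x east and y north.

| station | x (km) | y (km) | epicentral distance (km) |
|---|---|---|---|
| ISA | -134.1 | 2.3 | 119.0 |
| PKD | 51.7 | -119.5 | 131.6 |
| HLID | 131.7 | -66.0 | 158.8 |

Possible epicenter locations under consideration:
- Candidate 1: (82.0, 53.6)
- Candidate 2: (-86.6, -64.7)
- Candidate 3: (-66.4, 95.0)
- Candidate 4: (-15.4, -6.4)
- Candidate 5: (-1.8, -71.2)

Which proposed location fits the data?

Candidate 4

For each candidate, compare |candidate − station| to the reported distance:
Candidate 1: residuals ISA 103.1, PKD 44.1, HLID 29.3 → max 103.1 km
Candidate 2: residuals ISA 36.9, PKD 17.2, HLID 59.5 → max 59.5 km
Candidate 3: residuals ISA 4.2, PKD 113.3, HLID 96.5 → max 113.3 km
Candidate 4: residuals ISA 0.0, PKD 0.1, HLID 0.1 → max 0.1 km
Candidate 5: residuals ISA 32.3, PKD 59.5, HLID 25.2 → max 59.5 km
Only Candidate 4 has all residuals ≈ 0.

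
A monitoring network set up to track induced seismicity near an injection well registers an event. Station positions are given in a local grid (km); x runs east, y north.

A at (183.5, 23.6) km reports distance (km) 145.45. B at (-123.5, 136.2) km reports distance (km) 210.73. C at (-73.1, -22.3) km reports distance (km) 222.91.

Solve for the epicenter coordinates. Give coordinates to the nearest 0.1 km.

Circle about each station: (x − 183.5)² + (y − 23.6)² = 145.45²; (x + 123.5)² + (y − 136.2)² = 210.73²; (x + 73.1)² + (y + 22.3)² = 222.91².
Subtracting the A equation from the B and C equations removes the quadratic terms:
-614.0 x + 225.2 y = -23677.95
-513.2 x − 91.8 y = -56921.48
Solving the 2×2 system: x ≈ 87.2, y ≈ 132.6 km.

x ≈ 87.2 km, y ≈ 132.6 km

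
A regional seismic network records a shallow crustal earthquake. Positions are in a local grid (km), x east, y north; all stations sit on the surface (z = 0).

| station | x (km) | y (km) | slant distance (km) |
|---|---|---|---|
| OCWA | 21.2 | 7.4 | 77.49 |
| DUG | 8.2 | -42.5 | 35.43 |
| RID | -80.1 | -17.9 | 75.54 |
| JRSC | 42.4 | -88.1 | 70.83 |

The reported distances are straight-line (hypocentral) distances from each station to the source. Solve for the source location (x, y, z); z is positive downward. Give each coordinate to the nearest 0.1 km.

x ≈ -18.1 km, y ≈ -56.6 km, depth ≈ 19.1 km

Each station gives a sphere (x−x_i)² + (y−y_i)² + z² = d_i² (stations at z=0).
Subtracting the OCWA sphere from DUG and RID: z² cancels, leaving linear equations in x and y:
-26.0 x − 99.8 y = 6118.71
-202.6 x − 50.6 y = 6530.63
Solving: x ≈ -18.099, y ≈ -56.594 km (keep extra digits for the depth step; rounded: -18.1, -56.6).
Then from the OCWA sphere: z² = 77.49² − (x − 21.2)² − (y − 7.4)² with x = -18.099, y = -56.594, so z ≈ 19.106 ≈ 19.1 km.
Check against JRSC (with the unrounded solution): distance 70.84 ≈ 70.83 km. ✓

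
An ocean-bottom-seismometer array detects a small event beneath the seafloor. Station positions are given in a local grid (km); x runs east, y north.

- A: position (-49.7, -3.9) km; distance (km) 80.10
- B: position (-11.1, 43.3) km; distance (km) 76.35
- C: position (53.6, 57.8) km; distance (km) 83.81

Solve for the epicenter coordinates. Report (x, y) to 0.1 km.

(28.3, -22.1)

Circle about each station: (x + 49.7)² + (y + 3.9)² = 80.10²; (x + 11.1)² + (y − 43.3)² = 76.35²; (x − 53.6)² + (y − 57.8)² = 83.81².
Subtracting the A equation from the B and C equations removes the quadratic terms:
77.2 x + 94.4 y = 99.49
206.6 x + 123.4 y = 3120.39
Solving the 2×2 system: x ≈ 28.3, y ≈ -22.1 km.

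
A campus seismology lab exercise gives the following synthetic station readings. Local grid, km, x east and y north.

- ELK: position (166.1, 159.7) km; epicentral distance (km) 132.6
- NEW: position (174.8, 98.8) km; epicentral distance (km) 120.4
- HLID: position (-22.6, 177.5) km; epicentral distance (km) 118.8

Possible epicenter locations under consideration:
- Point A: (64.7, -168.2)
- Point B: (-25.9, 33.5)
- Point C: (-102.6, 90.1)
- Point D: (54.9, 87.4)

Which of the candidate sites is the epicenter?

For each candidate, compare |candidate − station| to the reported distance:
Point A: residuals ELK 210.6, NEW 168.4, HLID 237.8 → max 237.8 km
Point B: residuals ELK 97.2, NEW 90.7, HLID 25.2 → max 97.2 km
Point C: residuals ELK 145.0, NEW 157.1, HLID 0.3 → max 157.1 km
Point D: residuals ELK 0.0, NEW 0.0, HLID 0.0 → max 0.0 km
Only Point D has all residuals ≈ 0.

Point D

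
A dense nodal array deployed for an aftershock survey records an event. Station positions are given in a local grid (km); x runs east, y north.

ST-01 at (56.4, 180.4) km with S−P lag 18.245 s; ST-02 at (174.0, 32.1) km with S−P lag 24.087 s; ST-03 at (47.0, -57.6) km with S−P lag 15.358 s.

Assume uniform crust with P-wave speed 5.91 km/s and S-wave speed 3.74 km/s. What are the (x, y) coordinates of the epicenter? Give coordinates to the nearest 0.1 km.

x ≈ -71.0 km, y ≈ 45.1 km

Distance from S−P lag: d = Δt · v_P v_S / (v_P − v_S) = Δt · (5.91·3.74)/(5.91−3.74) ≈ 10.1859·Δt.
So d_ST-01 = 185.84, d_ST-02 = 245.35, d_ST-03 = 156.44 km.
Circle about each station: (x − 56.4)² + (y − 180.4)² = 185.84²; (x − 174.0)² + (y − 32.1)² = 245.35²; (x − 47.0)² + (y + 57.6)² = 156.44².
Subtracting pairs of circle equations eliminates x²+y² and gives linear equations (the radical axes):
235.2 x − 296.6 y = -30078.83
-18.8 x − 476.0 y = -20135.33
Solving the 2×2 system: x ≈ -71.0, y ≈ 45.1 km.
Check against ST-01 (with the unrounded x, y): √((x − 56.4)²+(y − 180.4)²) = 185.84 ≈ 185.84 km. ✓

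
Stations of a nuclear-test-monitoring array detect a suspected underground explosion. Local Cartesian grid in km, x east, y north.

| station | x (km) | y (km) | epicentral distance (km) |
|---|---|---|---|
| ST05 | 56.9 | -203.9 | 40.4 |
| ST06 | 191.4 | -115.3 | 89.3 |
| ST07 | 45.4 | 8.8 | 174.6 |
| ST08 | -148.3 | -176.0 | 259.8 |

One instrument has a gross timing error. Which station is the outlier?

ST05

Solve using three stations at a time. Using ST06, ST07, ST08 (subtract circle equations pairwise → linear system) gives (x, y) ≈ (110.5, -153.2).
Distances from that point to each station vs reported:
  ST05: calculated 73.8 vs reported 40.4 → residual 33.4 km
  ST06: calculated 89.3 vs reported 89.3 → residual 0.0 km
  ST07: calculated 174.6 vs reported 174.6 → residual 0.0 km
  ST08: calculated 259.8 vs reported 259.8 → residual 0.0 km
ST06, ST07, ST08 are mutually consistent (residuals ≈ 0); ST05 is off by 33.4 km.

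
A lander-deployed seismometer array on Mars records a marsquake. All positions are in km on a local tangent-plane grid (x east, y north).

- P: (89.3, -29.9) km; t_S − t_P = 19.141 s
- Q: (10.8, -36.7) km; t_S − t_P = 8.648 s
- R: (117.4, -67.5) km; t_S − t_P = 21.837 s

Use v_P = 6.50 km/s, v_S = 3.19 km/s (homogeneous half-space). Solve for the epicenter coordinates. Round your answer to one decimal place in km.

(-18.6, -82.2)

Distance from S−P lag: d = Δt · v_P v_S / (v_P − v_S) = Δt · (6.50·3.19)/(6.50−3.19) ≈ 6.2644·Δt.
So d_P = 119.91, d_Q = 54.17, d_R = 136.79 km.
Circle about each station: (x − 89.3)² + (y + 29.9)² = 119.91²; (x − 10.8)² + (y + 36.7)² = 54.17²; (x − 117.4)² + (y + 67.5)² = 136.79².
Subtracting pairs of circle equations eliminates x²+y² and gives linear equations (the radical axes):
-157.0 x − 13.6 y = 4039.05
56.2 x − 75.2 y = 5137.41
Solving the 2×2 system: x ≈ -18.6, y ≈ -82.2 km.
Check against P (with the unrounded x, y): √((x − 89.3)²+(y + 29.9)²) = 119.92 ≈ 119.91 km. ✓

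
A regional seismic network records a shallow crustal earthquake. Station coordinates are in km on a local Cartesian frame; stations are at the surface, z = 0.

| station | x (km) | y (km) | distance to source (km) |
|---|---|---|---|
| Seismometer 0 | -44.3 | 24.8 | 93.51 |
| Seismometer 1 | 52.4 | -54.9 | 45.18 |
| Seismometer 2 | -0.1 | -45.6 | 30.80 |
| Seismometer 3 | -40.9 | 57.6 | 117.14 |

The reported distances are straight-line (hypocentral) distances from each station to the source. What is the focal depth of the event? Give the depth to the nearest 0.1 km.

z ≈ 24.9 km

Each station gives a sphere (x−x_i)² + (y−y_i)² + z² = d_i² (stations at z=0).
Subtracting the Seismometer 0 sphere from Seismometer 1 and Seismometer 2: z² cancels, leaving linear equations in x and y:
193.4 x − 159.4 y = 9885.13
88.4 x − 140.8 y = 7297.32
Solving: x ≈ 17.400, y ≈ -40.903 km (keep extra digits for the depth step; rounded: 17.4, -40.9).
Then from the Seismometer 0 sphere: z² = 93.51² − (x + 44.3)² − (y − 24.8)² with x = 17.400, y = -40.903, so z ≈ 24.907 ≈ 24.9 km.
Check against Seismometer 3 (with the unrounded solution): distance 117.14 ≈ 117.14 km. ✓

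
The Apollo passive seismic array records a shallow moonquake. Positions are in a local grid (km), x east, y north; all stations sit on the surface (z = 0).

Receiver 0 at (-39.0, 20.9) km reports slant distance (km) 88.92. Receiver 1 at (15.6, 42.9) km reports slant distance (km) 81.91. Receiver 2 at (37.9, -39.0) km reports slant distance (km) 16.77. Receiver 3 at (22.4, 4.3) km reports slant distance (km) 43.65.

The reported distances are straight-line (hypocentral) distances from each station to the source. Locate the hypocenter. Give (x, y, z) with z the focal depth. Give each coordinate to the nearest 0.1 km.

Each station gives a sphere (x−x_i)² + (y−y_i)² + z² = d_i² (stations at z=0).
Subtracting the Receiver 0 sphere from Receiver 1 and Receiver 2: z² cancels, leaving linear equations in x and y:
109.2 x + 44.0 y = 1323.48
153.8 x − 119.8 y = 8625.13
Solving: x ≈ 27.107, y ≈ -37.196 km (keep extra digits for the depth step; rounded: 27.1, -37.2).
Then from the Receiver 0 sphere: z² = 88.92² − (x + 39.0)² − (y − 20.9)² with x = 27.107, y = -37.196, so z ≈ 12.708 ≈ 12.7 km.
Check against Receiver 3 (with the unrounded solution): distance 43.65 ≈ 43.65 km. ✓

x ≈ 27.1 km, y ≈ -37.2 km, depth ≈ 12.7 km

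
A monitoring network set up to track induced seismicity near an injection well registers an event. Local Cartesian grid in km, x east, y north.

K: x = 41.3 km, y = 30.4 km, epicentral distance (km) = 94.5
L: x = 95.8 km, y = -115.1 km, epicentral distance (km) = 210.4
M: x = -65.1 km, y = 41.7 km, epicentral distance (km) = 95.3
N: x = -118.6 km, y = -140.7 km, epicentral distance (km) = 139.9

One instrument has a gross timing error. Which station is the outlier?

Solve using three stations at a time. Using K, M, N (subtract circle equations pairwise → linear system) gives (x, y) ≈ (-19.5, -42.0).
Distances from that point to each station vs reported:
  K: calculated 94.5 vs reported 94.5 → residual 0.0 km
  L: calculated 136.5 vs reported 210.4 → residual 73.9 km
  M: calculated 95.3 vs reported 95.3 → residual 0.0 km
  N: calculated 139.9 vs reported 139.9 → residual 0.0 km
K, M, N are mutually consistent (residuals ≈ 0); L is off by 73.9 km.

L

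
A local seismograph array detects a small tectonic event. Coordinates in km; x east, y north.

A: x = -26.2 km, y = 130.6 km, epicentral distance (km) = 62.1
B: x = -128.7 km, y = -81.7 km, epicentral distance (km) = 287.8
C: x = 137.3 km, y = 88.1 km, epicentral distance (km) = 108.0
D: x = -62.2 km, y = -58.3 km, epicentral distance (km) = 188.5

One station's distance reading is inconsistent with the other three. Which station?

B

Solve using three stations at a time. Using A, C, D (subtract circle equations pairwise → linear system) gives (x, y) ≈ (30.7, 105.7).
Distances from that point to each station vs reported:
  A: calculated 62.1 vs reported 62.1 → residual 0.0 km
  B: calculated 246.1 vs reported 287.8 → residual 41.7 km
  C: calculated 108.0 vs reported 108.0 → residual 0.0 km
  D: calculated 188.5 vs reported 188.5 → residual 0.0 km
A, C, D are mutually consistent (residuals ≈ 0); B is off by 41.7 km.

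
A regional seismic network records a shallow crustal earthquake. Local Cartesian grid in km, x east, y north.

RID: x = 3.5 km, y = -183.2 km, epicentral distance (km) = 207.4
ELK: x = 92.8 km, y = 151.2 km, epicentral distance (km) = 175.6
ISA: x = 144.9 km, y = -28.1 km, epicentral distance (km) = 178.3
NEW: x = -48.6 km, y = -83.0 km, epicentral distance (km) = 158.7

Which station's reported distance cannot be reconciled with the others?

Solve using three stations at a time. Using RID, ELK, ISA (subtract circle equations pairwise → linear system) gives (x, y) ≈ (-26.2, 22.1).
Distances from that point to each station vs reported:
  RID: calculated 207.4 vs reported 207.4 → residual 0.0 km
  ELK: calculated 175.6 vs reported 175.6 → residual 0.0 km
  ISA: calculated 178.3 vs reported 178.3 → residual 0.0 km
  NEW: calculated 107.4 vs reported 158.7 → residual 51.3 km
RID, ELK, ISA are mutually consistent (residuals ≈ 0); NEW is off by 51.3 km.

NEW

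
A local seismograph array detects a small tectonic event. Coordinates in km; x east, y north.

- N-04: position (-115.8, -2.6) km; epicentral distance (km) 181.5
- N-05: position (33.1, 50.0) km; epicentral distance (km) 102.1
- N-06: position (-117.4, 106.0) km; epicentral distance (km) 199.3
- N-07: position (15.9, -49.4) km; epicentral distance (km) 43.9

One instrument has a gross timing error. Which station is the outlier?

N-06

Solve using three stations at a time. Using N-04, N-05, N-07 (subtract circle equations pairwise → linear system) gives (x, y) ≈ (59.8, -48.5).
Distances from that point to each station vs reported:
  N-04: calculated 181.5 vs reported 181.5 → residual 0.0 km
  N-05: calculated 102.1 vs reported 102.1 → residual 0.0 km
  N-06: calculated 235.1 vs reported 199.3 → residual 35.8 km
  N-07: calculated 43.9 vs reported 43.9 → residual 0.0 km
N-04, N-05, N-07 are mutually consistent (residuals ≈ 0); N-06 is off by 35.8 km.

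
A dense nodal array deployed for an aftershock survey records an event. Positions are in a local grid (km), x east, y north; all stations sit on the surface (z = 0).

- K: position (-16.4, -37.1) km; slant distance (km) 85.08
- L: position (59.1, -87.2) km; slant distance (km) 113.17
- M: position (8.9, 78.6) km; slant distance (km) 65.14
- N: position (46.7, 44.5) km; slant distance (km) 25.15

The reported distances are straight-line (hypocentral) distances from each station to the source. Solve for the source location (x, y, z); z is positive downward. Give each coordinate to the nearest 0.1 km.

Each station gives a sphere (x−x_i)² + (y−y_i)² + z² = d_i² (stations at z=0).
Subtracting the K sphere from L and M: z² cancels, leaving linear equations in x and y:
151.0 x − 100.2 y = 3882.44
50.6 x + 231.4 y = 7607.19
Solving: x ≈ 41.504, y ≈ 23.799 km (keep extra digits for the depth step; rounded: 41.5, 23.8).
Then from the K sphere: z² = 85.08² − (x + 16.4)² − (y + 37.1)² with x = 41.504, y = 23.799, so z ≈ 13.306 ≈ 13.3 km.

(41.5, 23.8, 13.3)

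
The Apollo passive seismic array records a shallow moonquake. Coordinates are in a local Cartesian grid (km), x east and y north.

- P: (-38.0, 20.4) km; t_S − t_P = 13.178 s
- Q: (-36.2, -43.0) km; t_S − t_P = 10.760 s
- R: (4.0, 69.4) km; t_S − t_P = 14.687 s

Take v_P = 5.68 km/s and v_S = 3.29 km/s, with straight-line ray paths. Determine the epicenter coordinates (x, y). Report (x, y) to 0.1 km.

x ≈ 47.7 km, y ≈ -36.8 km

Distance from S−P lag: d = Δt · v_P v_S / (v_P − v_S) = Δt · (5.68·3.29)/(5.68−3.29) ≈ 7.8189·Δt.
So d_P = 103.04, d_Q = 84.13, d_R = 114.84 km.
Circle about each station: (x + 38.0)² + (y − 20.4)² = 103.04²; (x + 36.2)² + (y + 43.0)² = 84.13²; (x − 4.0)² + (y − 69.4)² = 114.84².
Subtracting the P equation from the Q and R equations removes the quadratic terms:
3.6 x − 126.8 y = 4838.66
84.0 x + 98.0 y = 401.22
Solving the 2×2 system: x ≈ 47.7, y ≈ -36.8 km.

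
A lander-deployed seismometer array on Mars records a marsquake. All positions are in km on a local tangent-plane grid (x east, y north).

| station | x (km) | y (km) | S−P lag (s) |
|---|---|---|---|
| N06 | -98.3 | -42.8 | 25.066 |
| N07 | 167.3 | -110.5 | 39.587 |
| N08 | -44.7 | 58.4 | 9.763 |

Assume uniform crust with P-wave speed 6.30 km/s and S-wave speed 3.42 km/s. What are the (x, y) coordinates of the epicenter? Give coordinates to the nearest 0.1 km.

(-13.2, 124.3)

Distance from S−P lag: d = Δt · v_P v_S / (v_P − v_S) = Δt · (6.30·3.42)/(6.30−3.42) ≈ 7.4813·Δt.
So d_N06 = 187.53, d_N07 = 296.16, d_N08 = 73.04 km.
Circle about each station: (x + 98.3)² + (y + 42.8)² = 187.53²; (x − 167.3)² + (y + 110.5)² = 296.16²; (x + 44.7)² + (y − 58.4)² = 73.04².
Subtracting the N06 equation from the N07 and N08 equations removes the quadratic terms:
531.2 x − 135.4 y = -23838.43
107.2 x + 202.4 y = 23746.58
Solving the 2×2 system: x ≈ -13.2, y ≈ 124.3 km.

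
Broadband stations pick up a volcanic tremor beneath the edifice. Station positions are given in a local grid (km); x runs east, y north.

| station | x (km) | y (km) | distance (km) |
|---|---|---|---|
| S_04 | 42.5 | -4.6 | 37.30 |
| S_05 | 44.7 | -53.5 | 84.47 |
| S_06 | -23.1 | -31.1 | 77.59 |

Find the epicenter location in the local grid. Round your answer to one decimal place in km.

Circle about each station: (x − 42.5)² + (y + 4.6)² = 37.30²; (x − 44.7)² + (y + 53.5)² = 84.47²; (x + 23.1)² + (y + 31.1)² = 77.59².
Subtracting pairs of circle equations eliminates x²+y² and gives linear equations (the radical axes):
4.4 x − 97.8 y = -2710.96
-131.2 x − 53.0 y = -4955.51
Solving the 2×2 system: x ≈ 26.1, y ≈ 28.9 km.
Check against S_04 (with the unrounded x, y): √((x − 42.5)²+(y + 4.6)²) = 37.29 ≈ 37.30 km. ✓

26.1 km east, 28.9 km north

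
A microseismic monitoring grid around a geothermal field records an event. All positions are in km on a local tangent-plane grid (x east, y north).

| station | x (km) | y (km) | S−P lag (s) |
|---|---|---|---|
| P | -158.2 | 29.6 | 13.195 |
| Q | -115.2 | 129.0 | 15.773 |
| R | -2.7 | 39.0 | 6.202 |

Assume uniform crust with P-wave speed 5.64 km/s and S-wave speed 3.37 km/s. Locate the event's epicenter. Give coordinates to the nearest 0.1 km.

-48.7 km east, 14.9 km north

Distance from S−P lag: d = Δt · v_P v_S / (v_P − v_S) = Δt · (5.64·3.37)/(5.64−3.37) ≈ 8.3730·Δt.
So d_P = 110.48, d_Q = 132.07, d_R = 51.93 km.
Circle about each station: (x + 158.2)² + (y − 29.6)² = 110.48²; (x + 115.2)² + (y − 129.0)² = 132.07²; (x + 2.7)² + (y − 39.0)² = 51.93².
Subtracting the P equation from the Q and R equations removes the quadratic terms:
86.0 x + 198.8 y = -1228.01
311.0 x + 18.8 y = -14866.00
Solving the 2×2 system: x ≈ -48.7, y ≈ 14.9 km.
Check against P (with the unrounded x, y): √((x + 158.2)²+(y − 29.6)²) = 110.48 ≈ 110.48 km. ✓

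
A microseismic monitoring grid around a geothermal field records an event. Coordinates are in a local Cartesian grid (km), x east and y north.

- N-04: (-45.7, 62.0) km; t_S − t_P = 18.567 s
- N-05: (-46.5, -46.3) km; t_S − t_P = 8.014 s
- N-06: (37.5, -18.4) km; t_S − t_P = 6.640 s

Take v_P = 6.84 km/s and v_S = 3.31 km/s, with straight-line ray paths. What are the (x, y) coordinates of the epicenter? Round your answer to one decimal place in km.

x ≈ 4.9 km, y ≈ -45.8 km

Distance from S−P lag: d = Δt · v_P v_S / (v_P − v_S) = Δt · (6.84·3.31)/(6.84−3.31) ≈ 6.4137·Δt.
So d_N-04 = 119.08, d_N-05 = 51.40, d_N-06 = 42.59 km.
Circle about each station: (x + 45.7)² + (y − 62.0)² = 119.08²; (x + 46.5)² + (y + 46.3)² = 51.40²; (x − 37.5)² + (y + 18.4)² = 42.59².
Subtracting the N-04 equation from the N-05 and N-06 equations removes the quadratic terms:
-1.6 x − 216.6 y = 9911.54
166.4 x − 160.8 y = 8178.46
Solving the 2×2 system: x ≈ 4.9, y ≈ -45.8 km.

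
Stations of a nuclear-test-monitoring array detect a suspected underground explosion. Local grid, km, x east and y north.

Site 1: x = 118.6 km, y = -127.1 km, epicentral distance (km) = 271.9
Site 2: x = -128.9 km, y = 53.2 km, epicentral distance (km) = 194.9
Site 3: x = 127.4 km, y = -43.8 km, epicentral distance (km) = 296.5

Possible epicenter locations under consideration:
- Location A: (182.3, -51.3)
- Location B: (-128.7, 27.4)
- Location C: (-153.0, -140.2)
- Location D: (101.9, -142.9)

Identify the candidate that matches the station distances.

For each candidate, compare |candidate − station| to the reported distance:
Location A: residuals Site 1 172.9, Site 2 133.4, Site 3 241.1 → max 241.1 km
Location B: residuals Site 1 19.7, Site 2 169.1, Site 3 30.7 → max 169.1 km
Location C: residuals Site 1 0.0, Site 2 0.0, Site 3 0.0 → max 0.0 km
Location D: residuals Site 1 248.9, Site 2 108.0, Site 3 194.2 → max 248.9 km
Only Location C has all residuals ≈ 0.

Location C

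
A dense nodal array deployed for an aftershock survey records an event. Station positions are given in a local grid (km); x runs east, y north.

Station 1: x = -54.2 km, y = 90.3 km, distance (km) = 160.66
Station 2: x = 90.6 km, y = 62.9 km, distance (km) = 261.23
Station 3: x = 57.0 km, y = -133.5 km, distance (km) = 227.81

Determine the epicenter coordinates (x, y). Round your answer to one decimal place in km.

Circle about each station: (x + 54.2)² + (y − 90.3)² = 160.66²; (x − 90.6)² + (y − 62.9)² = 261.23²; (x − 57.0)² + (y + 133.5)² = 227.81².
Subtracting the Station 1 equation from the Station 2 and Station 3 equations removes the quadratic terms:
289.6 x − 54.8 y = -41356.44
222.4 x − 447.6 y = -16106.24
Solving the 2×2 system: x ≈ -150.1, y ≈ -38.6 km.

(-150.1, -38.6)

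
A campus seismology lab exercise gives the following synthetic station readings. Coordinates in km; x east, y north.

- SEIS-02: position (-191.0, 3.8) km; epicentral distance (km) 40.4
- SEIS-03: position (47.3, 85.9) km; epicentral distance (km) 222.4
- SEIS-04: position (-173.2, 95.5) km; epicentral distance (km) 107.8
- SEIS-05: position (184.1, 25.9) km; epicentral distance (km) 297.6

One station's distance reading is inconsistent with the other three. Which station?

Solve using three stations at a time. Using SEIS-02, SEIS-03, SEIS-04 (subtract circle equations pairwise → linear system) gives (x, y) ≈ (-153.2, -10.4).
Distances from that point to each station vs reported:
  SEIS-02: calculated 40.4 vs reported 40.4 → residual 0.0 km
  SEIS-03: calculated 222.4 vs reported 222.4 → residual 0.0 km
  SEIS-04: calculated 107.8 vs reported 107.8 → residual 0.0 km
  SEIS-05: calculated 339.2 vs reported 297.6 → residual 41.6 km
SEIS-02, SEIS-03, SEIS-04 are mutually consistent (residuals ≈ 0); SEIS-05 is off by 41.6 km.

SEIS-05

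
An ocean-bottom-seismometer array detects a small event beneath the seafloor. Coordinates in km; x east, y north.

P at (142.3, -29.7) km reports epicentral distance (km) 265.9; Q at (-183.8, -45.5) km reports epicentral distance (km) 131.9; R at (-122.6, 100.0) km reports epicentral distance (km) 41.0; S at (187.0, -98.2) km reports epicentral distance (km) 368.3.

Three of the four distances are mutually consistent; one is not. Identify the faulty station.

Solve using three stations at a time. Using P, Q, R (subtract circle equations pairwise → linear system) gives (x, y) ≈ (-107.3, 62.0).
Distances from that point to each station vs reported:
  P: calculated 265.9 vs reported 265.9 → residual 0.0 km
  Q: calculated 131.9 vs reported 131.9 → residual 0.0 km
  R: calculated 41.0 vs reported 41.0 → residual 0.0 km
  S: calculated 335.1 vs reported 368.3 → residual 33.2 km
P, Q, R are mutually consistent (residuals ≈ 0); S is off by 33.2 km.

S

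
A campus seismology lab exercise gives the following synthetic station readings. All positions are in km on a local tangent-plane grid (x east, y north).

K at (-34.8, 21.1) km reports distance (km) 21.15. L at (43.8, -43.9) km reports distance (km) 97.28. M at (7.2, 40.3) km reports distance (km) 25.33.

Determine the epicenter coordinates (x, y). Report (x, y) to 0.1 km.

-16.8 km east, 32.2 km north

Circle about each station: (x + 34.8)² + (y − 21.1)² = 21.15²; (x − 43.8)² + (y + 43.9)² = 97.28²; (x − 7.2)² + (y − 40.3)² = 25.33².
Subtracting the K equation from the L and M equations removes the quadratic terms:
157.2 x − 130.0 y = -6826.68
84.0 x + 38.4 y = -174.61
Solving the 2×2 system: x ≈ -16.8, y ≈ 32.2 km.
Check against K (with the unrounded x, y): √((x + 34.8)²+(y − 21.1)²) = 21.15 ≈ 21.15 km. ✓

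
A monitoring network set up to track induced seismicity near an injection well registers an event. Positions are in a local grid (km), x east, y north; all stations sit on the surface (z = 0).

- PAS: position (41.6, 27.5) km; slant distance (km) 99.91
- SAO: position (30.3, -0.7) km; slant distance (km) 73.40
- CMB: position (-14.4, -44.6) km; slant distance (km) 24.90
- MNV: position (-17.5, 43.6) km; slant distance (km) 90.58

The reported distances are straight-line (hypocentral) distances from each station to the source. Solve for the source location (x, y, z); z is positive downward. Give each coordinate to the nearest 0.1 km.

Each station gives a sphere (x−x_i)² + (y−y_i)² + z² = d_i² (stations at z=0).
Subtracting the PAS sphere from SAO and CMB: z² cancels, leaving linear equations in x and y:
-22.6 x − 56.4 y = 3026.22
-112.0 x − 144.2 y = 9071.71
Solving: x ≈ -24.613, y ≈ -43.794 km (keep extra digits for the depth step; rounded: -24.6, -43.8).
Then from the PAS sphere: z² = 99.91² − (x − 41.6)² − (y − 27.5)² with x = -24.613, y = -43.794, so z ≈ 22.694 ≈ 22.7 km.

x ≈ -24.6 km, y ≈ -43.8 km, depth ≈ 22.7 km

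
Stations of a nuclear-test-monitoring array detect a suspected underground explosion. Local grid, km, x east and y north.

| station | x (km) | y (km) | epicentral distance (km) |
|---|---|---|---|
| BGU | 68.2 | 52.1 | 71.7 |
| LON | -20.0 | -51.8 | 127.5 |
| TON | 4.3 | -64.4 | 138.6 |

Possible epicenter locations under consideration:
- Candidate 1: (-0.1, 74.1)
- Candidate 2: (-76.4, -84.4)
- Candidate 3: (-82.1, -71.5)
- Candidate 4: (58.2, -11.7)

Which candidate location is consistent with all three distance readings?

For each candidate, compare |candidate − station| to the reported distance:
Candidate 1: residuals BGU 0.1, LON 0.0, TON 0.0 → max 0.1 km
Candidate 2: residuals BGU 127.2, LON 62.4, TON 55.5 → max 127.2 km
Candidate 3: residuals BGU 122.9, LON 62.4, TON 51.9 → max 122.9 km
Candidate 4: residuals BGU 7.1, LON 39.6, TON 63.2 → max 63.2 km
Only Candidate 1 has all residuals ≈ 0.

Candidate 1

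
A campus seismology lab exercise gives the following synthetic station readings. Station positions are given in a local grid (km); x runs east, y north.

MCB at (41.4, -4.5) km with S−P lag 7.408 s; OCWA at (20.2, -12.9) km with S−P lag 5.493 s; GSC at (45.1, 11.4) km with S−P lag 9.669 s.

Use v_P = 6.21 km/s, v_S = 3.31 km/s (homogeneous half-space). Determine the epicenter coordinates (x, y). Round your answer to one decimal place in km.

18.6 km east, -51.8 km north

Distance from S−P lag: d = Δt · v_P v_S / (v_P − v_S) = Δt · (6.21·3.31)/(6.21−3.31) ≈ 7.0880·Δt.
So d_MCB = 52.51, d_OCWA = 38.93, d_GSC = 68.53 km.
Circle about each station: (x − 41.4)² + (y + 4.5)² = 52.51²; (x − 20.2)² + (y + 12.9)² = 38.93²; (x − 45.1)² + (y − 11.4)² = 68.53².
Subtracting the MCB equation from the OCWA and GSC equations removes the quadratic terms:
-42.4 x − 16.8 y = 82.00
7.4 x + 31.8 y = -1509.30
Solving the 2×2 system: x ≈ 18.6, y ≈ -51.8 km.
Check against MCB (with the unrounded x, y): √((x − 41.4)²+(y + 4.5)²) = 52.50 ≈ 52.51 km. ✓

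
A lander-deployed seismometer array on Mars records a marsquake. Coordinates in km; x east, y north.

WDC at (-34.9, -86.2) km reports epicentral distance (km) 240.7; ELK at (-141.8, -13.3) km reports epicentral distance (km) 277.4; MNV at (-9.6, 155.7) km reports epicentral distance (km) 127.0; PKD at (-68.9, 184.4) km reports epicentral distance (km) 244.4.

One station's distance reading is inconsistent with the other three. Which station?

Solve using three stations at a time. Using WDC, ELK, MNV (subtract circle equations pairwise → linear system) gives (x, y) ≈ (107.9, 107.6).
Distances from that point to each station vs reported:
  WDC: calculated 240.7 vs reported 240.7 → residual 0.0 km
  ELK: calculated 277.4 vs reported 277.4 → residual 0.0 km
  MNV: calculated 126.9 vs reported 127.0 → residual 0.1 km
  PKD: calculated 192.7 vs reported 244.4 → residual 51.7 km
WDC, ELK, MNV are mutually consistent (residuals ≈ 0); PKD is off by 51.7 km.

PKD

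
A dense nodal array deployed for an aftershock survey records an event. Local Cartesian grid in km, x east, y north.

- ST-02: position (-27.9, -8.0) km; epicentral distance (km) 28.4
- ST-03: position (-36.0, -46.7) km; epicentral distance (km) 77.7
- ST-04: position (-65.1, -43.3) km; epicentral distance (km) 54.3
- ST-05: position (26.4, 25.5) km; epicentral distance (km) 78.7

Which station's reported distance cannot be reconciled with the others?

Solve using three stations at a time. Using ST-02, ST-04, ST-05 (subtract circle equations pairwise → linear system) gives (x, y) ≈ (-50.4, 8.8).
Distances from that point to each station vs reported:
  ST-02: calculated 28.0 vs reported 28.4 → residual 0.4 km
  ST-03: calculated 57.3 vs reported 77.7 → residual 20.4 km
  ST-04: calculated 54.1 vs reported 54.3 → residual 0.2 km
  ST-05: calculated 78.6 vs reported 78.7 → residual 0.1 km
ST-02, ST-04, ST-05 are mutually consistent (residuals ≈ 0); ST-03 is off by 20.4 km.

ST-03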